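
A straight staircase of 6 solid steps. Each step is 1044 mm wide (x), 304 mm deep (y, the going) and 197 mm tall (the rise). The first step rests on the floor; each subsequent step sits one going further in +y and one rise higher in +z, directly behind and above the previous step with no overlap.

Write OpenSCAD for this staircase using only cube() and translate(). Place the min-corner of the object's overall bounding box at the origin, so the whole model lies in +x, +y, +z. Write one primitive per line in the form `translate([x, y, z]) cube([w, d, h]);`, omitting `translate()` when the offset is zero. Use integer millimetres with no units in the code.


cube([1044, 304, 197]);
translate([0, 304, 197]) cube([1044, 304, 197]);
translate([0, 608, 394]) cube([1044, 304, 197]);
translate([0, 912, 591]) cube([1044, 304, 197]);
translate([0, 1216, 788]) cube([1044, 304, 197]);
translate([0, 1520, 985]) cube([1044, 304, 197]);


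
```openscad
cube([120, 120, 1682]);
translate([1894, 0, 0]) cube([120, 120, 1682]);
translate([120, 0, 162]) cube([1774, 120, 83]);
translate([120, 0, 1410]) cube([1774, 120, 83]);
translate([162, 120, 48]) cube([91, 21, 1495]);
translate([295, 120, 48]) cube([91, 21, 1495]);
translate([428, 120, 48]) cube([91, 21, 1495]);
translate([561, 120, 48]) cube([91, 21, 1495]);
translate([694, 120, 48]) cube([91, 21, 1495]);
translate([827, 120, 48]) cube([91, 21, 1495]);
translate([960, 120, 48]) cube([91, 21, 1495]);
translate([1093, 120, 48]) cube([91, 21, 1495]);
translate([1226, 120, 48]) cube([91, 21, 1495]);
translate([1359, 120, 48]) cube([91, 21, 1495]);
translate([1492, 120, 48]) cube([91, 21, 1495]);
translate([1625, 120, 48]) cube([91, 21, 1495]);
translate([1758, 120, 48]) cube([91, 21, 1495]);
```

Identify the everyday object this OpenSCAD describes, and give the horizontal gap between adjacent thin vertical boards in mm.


A fence section. The picket gap is 42 mm.

Two posts, two rails, 13 pickets — a fence section. Span 1774 mm holds 13 pickets of 91 mm with 14 equal gaps: ⌊(1774 − 13·91) / 14⌋ = 42 mm.


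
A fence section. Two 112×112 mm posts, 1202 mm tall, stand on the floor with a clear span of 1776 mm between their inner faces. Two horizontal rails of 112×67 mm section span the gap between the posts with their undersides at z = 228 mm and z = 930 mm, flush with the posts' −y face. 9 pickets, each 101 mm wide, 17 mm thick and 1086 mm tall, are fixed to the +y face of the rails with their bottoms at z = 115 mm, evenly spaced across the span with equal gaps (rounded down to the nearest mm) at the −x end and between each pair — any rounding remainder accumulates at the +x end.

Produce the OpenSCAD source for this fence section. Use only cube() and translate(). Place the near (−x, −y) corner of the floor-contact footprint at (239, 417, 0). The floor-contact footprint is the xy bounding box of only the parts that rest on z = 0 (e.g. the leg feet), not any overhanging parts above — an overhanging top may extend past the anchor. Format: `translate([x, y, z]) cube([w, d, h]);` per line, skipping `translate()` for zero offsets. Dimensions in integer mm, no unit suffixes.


translate([239, 417, 0]) cube([112, 112, 1202]);
translate([2127, 417, 0]) cube([112, 112, 1202]);
translate([351, 417, 228]) cube([1776, 112, 67]);
translate([351, 417, 930]) cube([1776, 112, 67]);
translate([437, 529, 115]) cube([101, 17, 1086]);
translate([624, 529, 115]) cube([101, 17, 1086]);
translate([811, 529, 115]) cube([101, 17, 1086]);
translate([998, 529, 115]) cube([101, 17, 1086]);
translate([1185, 529, 115]) cube([101, 17, 1086]);
translate([1372, 529, 115]) cube([101, 17, 1086]);
translate([1559, 529, 115]) cube([101, 17, 1086]);
translate([1746, 529, 115]) cube([101, 17, 1086]);
translate([1933, 529, 115]) cube([101, 17, 1086]);


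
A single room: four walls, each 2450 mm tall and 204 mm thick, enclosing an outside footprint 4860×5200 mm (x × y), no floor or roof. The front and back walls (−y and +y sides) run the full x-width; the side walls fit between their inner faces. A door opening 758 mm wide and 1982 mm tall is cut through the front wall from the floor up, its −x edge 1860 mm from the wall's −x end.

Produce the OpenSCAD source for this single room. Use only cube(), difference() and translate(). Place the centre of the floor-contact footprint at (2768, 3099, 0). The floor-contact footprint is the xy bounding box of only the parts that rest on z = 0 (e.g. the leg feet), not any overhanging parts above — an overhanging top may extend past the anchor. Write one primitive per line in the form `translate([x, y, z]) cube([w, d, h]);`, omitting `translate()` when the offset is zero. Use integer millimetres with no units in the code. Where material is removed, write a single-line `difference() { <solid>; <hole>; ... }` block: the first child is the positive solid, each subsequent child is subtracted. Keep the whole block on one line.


difference() { translate([338, 499, 0]) cube([4860, 204, 2450]); translate([2198, 499, 0]) cube([758, 204, 1982]); }
translate([338, 5495, 0]) cube([4860, 204, 2450]);
translate([338, 703, 0]) cube([204, 4792, 2450]);
translate([4994, 703, 0]) cube([204, 4792, 2450]);


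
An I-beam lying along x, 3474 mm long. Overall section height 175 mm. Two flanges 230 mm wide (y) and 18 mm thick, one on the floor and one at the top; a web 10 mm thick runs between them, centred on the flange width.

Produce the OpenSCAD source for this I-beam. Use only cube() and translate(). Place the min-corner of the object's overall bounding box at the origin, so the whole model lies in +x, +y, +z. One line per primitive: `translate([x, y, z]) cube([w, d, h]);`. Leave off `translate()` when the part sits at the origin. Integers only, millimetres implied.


cube([3474, 230, 18]);
translate([0, 110, 18]) cube([3474, 10, 139]);
translate([0, 0, 157]) cube([3474, 230, 18]);


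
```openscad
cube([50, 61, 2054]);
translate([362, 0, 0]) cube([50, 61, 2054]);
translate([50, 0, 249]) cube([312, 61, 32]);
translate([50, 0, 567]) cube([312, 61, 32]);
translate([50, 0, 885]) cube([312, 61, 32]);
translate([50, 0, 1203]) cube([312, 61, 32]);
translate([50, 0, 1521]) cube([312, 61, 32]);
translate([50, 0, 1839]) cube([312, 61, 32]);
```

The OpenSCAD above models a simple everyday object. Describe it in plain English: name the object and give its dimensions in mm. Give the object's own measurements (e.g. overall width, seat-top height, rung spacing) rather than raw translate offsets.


A straight ladder. Two 50×61 mm vertical rails, 2054 mm tall, stand 412 mm apart (outside-to-outside) with their front faces coplanar on the −y side. 6 rungs, each 61 mm deep and 32 mm tall, span between the inner faces of the rails, front faces flush with the rails. The lowest rung's underside is at z = 249 mm and rungs are spaced 318 mm apart (underside to underside).


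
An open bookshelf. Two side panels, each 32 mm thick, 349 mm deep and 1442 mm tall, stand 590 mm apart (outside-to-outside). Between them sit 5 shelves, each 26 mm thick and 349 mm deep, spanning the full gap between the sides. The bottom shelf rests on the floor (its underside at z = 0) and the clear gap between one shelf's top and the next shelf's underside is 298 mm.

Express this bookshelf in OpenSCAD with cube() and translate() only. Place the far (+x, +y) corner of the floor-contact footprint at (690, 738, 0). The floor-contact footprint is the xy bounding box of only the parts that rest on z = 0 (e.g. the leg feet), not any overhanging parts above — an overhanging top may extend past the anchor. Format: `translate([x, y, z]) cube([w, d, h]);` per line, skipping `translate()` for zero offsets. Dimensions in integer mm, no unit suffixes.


translate([100, 389, 0]) cube([32, 349, 1442]);
translate([658, 389, 0]) cube([32, 349, 1442]);
translate([132, 389, 0]) cube([526, 349, 26]);
translate([132, 389, 324]) cube([526, 349, 26]);
translate([132, 389, 648]) cube([526, 349, 26]);
translate([132, 389, 972]) cube([526, 349, 26]);
translate([132, 389, 1296]) cube([526, 349, 26]);


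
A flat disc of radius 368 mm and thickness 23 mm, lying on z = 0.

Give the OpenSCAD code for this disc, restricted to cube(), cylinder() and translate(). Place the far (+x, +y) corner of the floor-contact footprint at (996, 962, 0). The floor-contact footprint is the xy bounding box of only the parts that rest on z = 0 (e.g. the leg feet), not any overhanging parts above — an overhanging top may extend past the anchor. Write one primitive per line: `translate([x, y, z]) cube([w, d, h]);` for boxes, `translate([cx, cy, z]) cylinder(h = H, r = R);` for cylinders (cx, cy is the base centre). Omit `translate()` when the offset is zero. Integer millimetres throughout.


translate([628, 594, 0]) cylinder(h = 23, r = 368);


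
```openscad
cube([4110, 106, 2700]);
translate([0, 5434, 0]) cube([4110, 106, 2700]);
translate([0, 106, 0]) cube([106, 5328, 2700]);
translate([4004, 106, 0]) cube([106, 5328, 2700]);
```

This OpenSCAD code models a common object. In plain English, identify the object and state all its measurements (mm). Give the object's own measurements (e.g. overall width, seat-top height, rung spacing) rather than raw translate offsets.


The wall frame of a small rectangular building: four walls, each 2700 mm tall and 106 mm thick, enclosing a footprint 4110 mm (x) by 5540 mm (y) outside-to-outside, with no floor or roof. The front and back walls (the −y and +y sides) span the full width; the two side walls fit between them.


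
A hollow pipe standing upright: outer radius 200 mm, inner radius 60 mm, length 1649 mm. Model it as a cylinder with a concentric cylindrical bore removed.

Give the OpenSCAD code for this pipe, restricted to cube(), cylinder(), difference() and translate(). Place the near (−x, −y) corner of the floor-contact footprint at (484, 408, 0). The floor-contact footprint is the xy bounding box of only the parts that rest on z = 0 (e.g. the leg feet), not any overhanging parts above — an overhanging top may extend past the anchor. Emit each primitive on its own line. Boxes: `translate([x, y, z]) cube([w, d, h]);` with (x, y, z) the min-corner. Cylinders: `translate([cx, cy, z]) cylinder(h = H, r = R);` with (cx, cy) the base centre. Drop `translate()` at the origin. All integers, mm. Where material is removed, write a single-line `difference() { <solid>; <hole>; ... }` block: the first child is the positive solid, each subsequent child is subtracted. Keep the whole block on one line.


difference() { translate([684, 608, 0]) cylinder(h = 1649, r = 200); translate([684, 608, 0]) cylinder(h = 1649, r = 60); }


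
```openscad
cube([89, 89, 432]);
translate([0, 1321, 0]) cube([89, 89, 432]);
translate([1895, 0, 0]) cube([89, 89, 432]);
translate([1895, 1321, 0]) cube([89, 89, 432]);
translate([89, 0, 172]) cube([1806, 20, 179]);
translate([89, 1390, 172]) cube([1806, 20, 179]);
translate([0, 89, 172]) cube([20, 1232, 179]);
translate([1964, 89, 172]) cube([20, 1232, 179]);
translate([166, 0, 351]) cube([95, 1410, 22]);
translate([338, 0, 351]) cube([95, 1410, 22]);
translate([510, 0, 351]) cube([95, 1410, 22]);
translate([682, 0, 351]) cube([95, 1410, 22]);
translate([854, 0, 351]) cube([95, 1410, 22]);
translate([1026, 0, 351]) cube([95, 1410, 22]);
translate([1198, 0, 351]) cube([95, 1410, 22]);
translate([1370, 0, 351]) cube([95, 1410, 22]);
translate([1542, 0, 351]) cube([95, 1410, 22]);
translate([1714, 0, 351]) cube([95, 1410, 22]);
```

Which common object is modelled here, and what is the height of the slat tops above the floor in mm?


A bed frame. The slat-top height is 373 mm.

Four posts, four rails, and a row of slats — a bed frame. Slats sit on the rails at z = 172 + 179 = 351; with slat thickness 22, the top is 373 mm.


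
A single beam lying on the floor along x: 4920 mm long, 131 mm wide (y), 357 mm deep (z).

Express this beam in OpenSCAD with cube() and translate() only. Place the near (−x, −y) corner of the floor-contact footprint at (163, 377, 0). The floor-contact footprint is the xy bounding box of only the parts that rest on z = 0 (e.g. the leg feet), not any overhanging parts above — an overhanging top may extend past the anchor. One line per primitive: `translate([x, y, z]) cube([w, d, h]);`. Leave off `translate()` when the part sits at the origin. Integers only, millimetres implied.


translate([163, 377, 0]) cube([4920, 131, 357]);


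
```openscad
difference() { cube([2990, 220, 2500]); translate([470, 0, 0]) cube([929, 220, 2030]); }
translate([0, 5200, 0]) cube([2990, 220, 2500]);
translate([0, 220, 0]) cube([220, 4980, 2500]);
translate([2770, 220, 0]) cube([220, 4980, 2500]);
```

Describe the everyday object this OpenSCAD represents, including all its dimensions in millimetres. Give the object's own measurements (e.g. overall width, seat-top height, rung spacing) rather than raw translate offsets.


A single room: four walls, each 2500 mm tall and 220 mm thick, enclosing an outside footprint 2990×5420 mm (x × y), no floor or roof. The front and back walls (−y and +y sides) run the full x-width; the side walls fit between their inner faces. A door opening 929 mm wide and 2030 mm tall is cut through the front wall from the floor up, its −x edge 470 mm from the wall's −x end.


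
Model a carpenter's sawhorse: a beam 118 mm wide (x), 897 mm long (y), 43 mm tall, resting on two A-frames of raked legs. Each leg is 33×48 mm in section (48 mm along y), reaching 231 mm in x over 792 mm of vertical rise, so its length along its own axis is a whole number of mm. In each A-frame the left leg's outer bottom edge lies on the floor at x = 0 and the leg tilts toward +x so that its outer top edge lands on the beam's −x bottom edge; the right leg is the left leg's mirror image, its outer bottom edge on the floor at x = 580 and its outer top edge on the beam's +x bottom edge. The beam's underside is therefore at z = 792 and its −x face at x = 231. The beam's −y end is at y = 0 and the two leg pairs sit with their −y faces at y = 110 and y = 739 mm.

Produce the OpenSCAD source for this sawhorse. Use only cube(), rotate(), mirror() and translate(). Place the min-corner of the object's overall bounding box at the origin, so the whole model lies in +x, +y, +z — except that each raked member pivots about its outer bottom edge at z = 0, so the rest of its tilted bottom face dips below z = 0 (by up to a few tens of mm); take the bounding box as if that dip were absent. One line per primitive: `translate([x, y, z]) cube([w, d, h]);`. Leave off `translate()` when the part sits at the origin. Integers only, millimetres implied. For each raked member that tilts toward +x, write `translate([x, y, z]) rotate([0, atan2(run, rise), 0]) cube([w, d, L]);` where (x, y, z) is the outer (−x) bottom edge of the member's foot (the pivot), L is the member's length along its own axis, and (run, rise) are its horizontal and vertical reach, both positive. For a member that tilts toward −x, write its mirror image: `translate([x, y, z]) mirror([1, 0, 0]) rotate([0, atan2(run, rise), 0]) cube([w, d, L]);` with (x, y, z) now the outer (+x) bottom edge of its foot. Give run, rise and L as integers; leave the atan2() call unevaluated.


translate([231, 0, 792]) cube([118, 897, 43]);
translate([0, 110, 0]) rotate([0, atan2(231, 792), 0]) cube([33, 48, 825]);
translate([580, 110, 0]) mirror([1, 0, 0]) rotate([0, atan2(231, 792), 0]) cube([33, 48, 825]);
translate([0, 739, 0]) rotate([0, atan2(231, 792), 0]) cube([33, 48, 825]);
translate([580, 739, 0]) mirror([1, 0, 0]) rotate([0, atan2(231, 792), 0]) cube([33, 48, 825]);


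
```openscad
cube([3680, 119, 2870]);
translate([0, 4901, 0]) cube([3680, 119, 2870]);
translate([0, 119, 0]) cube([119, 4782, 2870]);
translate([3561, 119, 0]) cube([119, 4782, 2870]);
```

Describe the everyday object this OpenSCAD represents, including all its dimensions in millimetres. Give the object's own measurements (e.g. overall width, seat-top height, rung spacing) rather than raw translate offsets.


The wall frame of a small rectangular building: four walls, each 2870 mm tall and 119 mm thick, enclosing a footprint 3680 mm (x) by 5020 mm (y) outside-to-outside, with no floor or roof. The front and back walls (the −y and +y sides) span the full width; the two side walls fit between them.


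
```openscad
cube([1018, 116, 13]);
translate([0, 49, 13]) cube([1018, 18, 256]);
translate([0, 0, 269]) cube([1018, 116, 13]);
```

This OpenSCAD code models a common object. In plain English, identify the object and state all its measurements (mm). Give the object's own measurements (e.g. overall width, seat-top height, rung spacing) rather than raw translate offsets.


An I-beam lying along x, 1018 mm long. Overall section height 282 mm. Two flanges 116 mm wide (y) and 13 mm thick, one on the floor and one at the top; a web 18 mm thick runs between them, centred on the flange width.


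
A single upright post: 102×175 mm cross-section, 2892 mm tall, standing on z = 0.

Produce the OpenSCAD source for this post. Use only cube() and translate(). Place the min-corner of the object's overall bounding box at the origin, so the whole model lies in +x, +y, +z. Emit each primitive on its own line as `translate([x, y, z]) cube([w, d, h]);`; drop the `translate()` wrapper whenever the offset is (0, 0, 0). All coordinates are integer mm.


cube([102, 175, 2892]);


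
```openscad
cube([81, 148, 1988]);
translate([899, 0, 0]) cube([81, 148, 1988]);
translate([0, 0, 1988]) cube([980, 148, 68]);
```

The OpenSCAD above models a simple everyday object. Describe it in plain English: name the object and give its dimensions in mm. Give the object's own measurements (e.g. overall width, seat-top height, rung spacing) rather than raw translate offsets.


A door frame. The clear opening is 818 mm wide and 1988 mm high. Two 81 mm wide jambs, 148 mm deep, stand either side of the opening from the floor to the top of the opening. A 68 mm thick head sits across the top of both jambs, spanning the full outside width of the frame.


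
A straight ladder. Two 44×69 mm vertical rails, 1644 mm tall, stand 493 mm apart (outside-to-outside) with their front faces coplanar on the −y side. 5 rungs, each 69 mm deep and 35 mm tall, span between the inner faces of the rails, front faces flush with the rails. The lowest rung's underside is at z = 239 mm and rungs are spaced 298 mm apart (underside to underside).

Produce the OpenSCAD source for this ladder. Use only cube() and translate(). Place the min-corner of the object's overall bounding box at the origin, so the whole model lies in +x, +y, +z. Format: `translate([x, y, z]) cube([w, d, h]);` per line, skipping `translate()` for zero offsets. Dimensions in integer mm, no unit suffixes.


// rung span = 493 - 2*44 = 405
// rung[k] z = 239 + k*298
cube([44, 69, 1644]);
translate([449, 0, 0]) cube([44, 69, 1644]);
translate([44, 0, 239]) cube([405, 69, 35]);
translate([44, 0, 537]) cube([405, 69, 35]);
translate([44, 0, 835]) cube([405, 69, 35]);
translate([44, 0, 1133]) cube([405, 69, 35]);
translate([44, 0, 1431]) cube([405, 69, 35]);


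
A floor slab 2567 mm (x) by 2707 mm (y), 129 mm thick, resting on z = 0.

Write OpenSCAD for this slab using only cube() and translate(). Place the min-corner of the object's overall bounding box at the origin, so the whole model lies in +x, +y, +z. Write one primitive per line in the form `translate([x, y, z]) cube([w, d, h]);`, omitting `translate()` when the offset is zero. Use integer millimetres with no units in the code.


cube([2567, 2707, 129]);


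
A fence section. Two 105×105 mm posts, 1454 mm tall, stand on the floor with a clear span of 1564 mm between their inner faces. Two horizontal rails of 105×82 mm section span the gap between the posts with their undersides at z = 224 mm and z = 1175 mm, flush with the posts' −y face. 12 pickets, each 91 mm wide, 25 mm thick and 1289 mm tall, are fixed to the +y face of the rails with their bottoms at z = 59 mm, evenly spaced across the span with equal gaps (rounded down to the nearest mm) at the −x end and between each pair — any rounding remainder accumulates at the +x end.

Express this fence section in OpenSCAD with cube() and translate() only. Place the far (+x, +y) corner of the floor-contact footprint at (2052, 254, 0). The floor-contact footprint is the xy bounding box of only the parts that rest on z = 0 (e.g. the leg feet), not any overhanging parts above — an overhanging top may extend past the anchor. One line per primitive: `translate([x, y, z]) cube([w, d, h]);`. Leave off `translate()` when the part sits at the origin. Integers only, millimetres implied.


translate([278, 149, 0]) cube([105, 105, 1454]);
translate([1947, 149, 0]) cube([105, 105, 1454]);
translate([383, 149, 224]) cube([1564, 105, 82]);
translate([383, 149, 1175]) cube([1564, 105, 82]);
translate([419, 254, 59]) cube([91, 25, 1289]);
translate([546, 254, 59]) cube([91, 25, 1289]);
translate([673, 254, 59]) cube([91, 25, 1289]);
translate([800, 254, 59]) cube([91, 25, 1289]);
translate([927, 254, 59]) cube([91, 25, 1289]);
translate([1054, 254, 59]) cube([91, 25, 1289]);
translate([1181, 254, 59]) cube([91, 25, 1289]);
translate([1308, 254, 59]) cube([91, 25, 1289]);
translate([1435, 254, 59]) cube([91, 25, 1289]);
translate([1562, 254, 59]) cube([91, 25, 1289]);
translate([1689, 254, 59]) cube([91, 25, 1289]);
translate([1816, 254, 59]) cube([91, 25, 1289]);


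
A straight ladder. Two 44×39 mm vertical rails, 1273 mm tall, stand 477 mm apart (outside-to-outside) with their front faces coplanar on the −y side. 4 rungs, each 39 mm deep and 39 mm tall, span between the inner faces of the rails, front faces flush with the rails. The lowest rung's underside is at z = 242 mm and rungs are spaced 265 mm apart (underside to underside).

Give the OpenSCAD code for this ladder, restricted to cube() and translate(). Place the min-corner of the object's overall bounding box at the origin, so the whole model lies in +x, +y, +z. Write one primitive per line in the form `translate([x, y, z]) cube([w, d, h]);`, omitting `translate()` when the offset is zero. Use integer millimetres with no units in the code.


cube([44, 39, 1273]);
translate([433, 0, 0]) cube([44, 39, 1273]);
translate([44, 0, 242]) cube([389, 39, 39]);
translate([44, 0, 507]) cube([389, 39, 39]);
translate([44, 0, 772]) cube([389, 39, 39]);
translate([44, 0, 1037]) cube([389, 39, 39]);


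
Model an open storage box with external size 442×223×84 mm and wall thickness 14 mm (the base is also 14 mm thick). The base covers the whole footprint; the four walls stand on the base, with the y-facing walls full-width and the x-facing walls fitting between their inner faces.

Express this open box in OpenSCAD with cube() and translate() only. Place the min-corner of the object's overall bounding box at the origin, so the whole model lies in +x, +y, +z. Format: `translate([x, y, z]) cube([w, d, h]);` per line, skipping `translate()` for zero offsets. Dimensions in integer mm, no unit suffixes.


cube([442, 223, 14]);
translate([0, 0, 14]) cube([442, 14, 70]);
translate([0, 209, 14]) cube([442, 14, 70]);
translate([0, 14, 14]) cube([14, 195, 70]);
translate([428, 14, 14]) cube([14, 195, 70]);


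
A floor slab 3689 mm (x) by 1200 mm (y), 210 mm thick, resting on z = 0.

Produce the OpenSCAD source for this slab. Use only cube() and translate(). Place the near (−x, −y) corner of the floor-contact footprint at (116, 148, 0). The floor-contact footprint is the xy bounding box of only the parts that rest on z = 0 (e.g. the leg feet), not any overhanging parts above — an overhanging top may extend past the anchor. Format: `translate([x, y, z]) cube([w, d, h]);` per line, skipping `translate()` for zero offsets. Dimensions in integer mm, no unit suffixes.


translate([116, 148, 0]) cube([3689, 1200, 210]);


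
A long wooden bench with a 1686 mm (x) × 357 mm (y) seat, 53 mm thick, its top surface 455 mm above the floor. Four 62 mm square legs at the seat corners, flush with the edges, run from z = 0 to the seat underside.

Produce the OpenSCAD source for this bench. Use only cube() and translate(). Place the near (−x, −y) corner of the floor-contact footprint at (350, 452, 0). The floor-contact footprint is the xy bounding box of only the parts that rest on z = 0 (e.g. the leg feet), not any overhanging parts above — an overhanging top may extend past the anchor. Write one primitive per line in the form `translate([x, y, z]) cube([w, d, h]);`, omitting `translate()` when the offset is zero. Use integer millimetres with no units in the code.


translate([350, 452, 402]) cube([1686, 357, 53]);
translate([350, 452, 0]) cube([62, 62, 402]);
translate([350, 747, 0]) cube([62, 62, 402]);
translate([1974, 452, 0]) cube([62, 62, 402]);
translate([1974, 747, 0]) cube([62, 62, 402]);


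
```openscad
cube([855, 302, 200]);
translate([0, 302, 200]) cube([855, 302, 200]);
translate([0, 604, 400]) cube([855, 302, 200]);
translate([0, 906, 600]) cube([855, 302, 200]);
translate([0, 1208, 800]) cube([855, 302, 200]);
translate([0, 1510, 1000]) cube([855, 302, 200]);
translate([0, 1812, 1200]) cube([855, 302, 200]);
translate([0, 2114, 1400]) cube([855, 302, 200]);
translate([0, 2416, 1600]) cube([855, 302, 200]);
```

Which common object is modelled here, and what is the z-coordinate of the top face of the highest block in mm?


A staircase. The total rise is 1800 mm.

9 identical blocks, each offset up and back from the previous — a staircase. Each step is 200 mm tall and there are 9 of them, so the total rise is 9 × 200 = 1800 mm.


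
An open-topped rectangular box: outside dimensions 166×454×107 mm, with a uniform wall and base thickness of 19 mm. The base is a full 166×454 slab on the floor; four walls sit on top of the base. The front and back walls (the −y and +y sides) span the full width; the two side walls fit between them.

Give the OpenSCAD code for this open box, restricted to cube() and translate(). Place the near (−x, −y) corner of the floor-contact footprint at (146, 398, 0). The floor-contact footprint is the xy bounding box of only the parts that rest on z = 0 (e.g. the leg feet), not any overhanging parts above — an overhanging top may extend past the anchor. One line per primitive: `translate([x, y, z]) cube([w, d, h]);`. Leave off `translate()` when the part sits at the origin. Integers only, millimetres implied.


translate([146, 398, 0]) cube([166, 454, 19]);
translate([146, 398, 19]) cube([166, 19, 88]);
translate([146, 833, 19]) cube([166, 19, 88]);
translate([146, 417, 19]) cube([19, 416, 88]);
translate([293, 417, 19]) cube([19, 416, 88]);


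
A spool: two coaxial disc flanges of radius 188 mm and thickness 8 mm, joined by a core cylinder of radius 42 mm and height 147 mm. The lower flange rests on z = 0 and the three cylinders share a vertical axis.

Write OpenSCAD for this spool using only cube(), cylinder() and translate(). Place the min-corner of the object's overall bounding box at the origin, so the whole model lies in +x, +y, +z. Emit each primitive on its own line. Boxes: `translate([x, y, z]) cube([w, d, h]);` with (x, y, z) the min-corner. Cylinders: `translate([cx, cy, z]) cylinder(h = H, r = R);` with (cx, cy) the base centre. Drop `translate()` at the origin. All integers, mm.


translate([188, 188, 0]) cylinder(h = 8, r = 188);
translate([188, 188, 8]) cylinder(h = 147, r = 42);
translate([188, 188, 155]) cylinder(h = 8, r = 188);


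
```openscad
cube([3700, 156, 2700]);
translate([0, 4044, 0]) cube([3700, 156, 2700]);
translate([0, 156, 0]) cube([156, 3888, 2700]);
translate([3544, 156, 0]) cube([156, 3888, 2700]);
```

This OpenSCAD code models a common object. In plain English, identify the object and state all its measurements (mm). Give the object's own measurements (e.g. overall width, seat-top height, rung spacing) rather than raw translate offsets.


The wall frame of a small rectangular building: four walls, each 2700 mm tall and 156 mm thick, enclosing a footprint 3700 mm (x) by 4200 mm (y) outside-to-outside, with no floor or roof. The front and back walls (the −y and +y sides) span the full width; the two side walls fit between them.


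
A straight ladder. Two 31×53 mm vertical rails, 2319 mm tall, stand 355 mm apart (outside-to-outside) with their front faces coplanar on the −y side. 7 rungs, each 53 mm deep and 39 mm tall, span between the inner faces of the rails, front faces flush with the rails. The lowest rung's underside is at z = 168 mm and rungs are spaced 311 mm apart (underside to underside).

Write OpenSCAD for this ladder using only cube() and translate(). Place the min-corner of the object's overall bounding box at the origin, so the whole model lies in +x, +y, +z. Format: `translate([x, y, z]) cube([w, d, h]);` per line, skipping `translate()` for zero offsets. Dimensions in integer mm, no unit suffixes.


// rung span = 355 - 2*31 = 293
// rung[k] z = 168 + k*311
cube([31, 53, 2319]);
translate([324, 0, 0]) cube([31, 53, 2319]);
translate([31, 0, 168]) cube([293, 53, 39]);
translate([31, 0, 479]) cube([293, 53, 39]);
translate([31, 0, 790]) cube([293, 53, 39]);
translate([31, 0, 1101]) cube([293, 53, 39]);
translate([31, 0, 1412]) cube([293, 53, 39]);
translate([31, 0, 1723]) cube([293, 53, 39]);
translate([31, 0, 2034]) cube([293, 53, 39]);


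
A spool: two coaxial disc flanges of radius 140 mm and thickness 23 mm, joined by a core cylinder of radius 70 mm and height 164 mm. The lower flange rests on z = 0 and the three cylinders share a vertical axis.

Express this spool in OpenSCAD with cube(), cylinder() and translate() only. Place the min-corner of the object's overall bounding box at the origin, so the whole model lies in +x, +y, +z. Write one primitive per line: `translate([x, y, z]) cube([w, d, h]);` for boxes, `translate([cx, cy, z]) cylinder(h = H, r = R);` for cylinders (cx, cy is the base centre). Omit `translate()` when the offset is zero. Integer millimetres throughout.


translate([140, 140, 0]) cylinder(h = 23, r = 140);
translate([140, 140, 23]) cylinder(h = 164, r = 70);
translate([140, 140, 187]) cylinder(h = 23, r = 140);


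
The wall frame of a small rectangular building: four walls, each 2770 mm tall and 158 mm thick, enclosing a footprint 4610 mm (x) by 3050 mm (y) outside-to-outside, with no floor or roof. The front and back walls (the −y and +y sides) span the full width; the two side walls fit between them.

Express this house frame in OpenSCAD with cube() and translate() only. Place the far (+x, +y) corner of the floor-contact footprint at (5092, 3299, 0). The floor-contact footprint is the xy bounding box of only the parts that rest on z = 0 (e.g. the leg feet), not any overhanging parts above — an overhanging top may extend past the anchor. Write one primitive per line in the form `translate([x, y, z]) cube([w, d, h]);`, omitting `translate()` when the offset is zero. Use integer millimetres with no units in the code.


translate([482, 249, 0]) cube([4610, 158, 2770]);
translate([482, 3141, 0]) cube([4610, 158, 2770]);
translate([482, 407, 0]) cube([158, 2734, 2770]);
translate([4934, 407, 0]) cube([158, 2734, 2770]);


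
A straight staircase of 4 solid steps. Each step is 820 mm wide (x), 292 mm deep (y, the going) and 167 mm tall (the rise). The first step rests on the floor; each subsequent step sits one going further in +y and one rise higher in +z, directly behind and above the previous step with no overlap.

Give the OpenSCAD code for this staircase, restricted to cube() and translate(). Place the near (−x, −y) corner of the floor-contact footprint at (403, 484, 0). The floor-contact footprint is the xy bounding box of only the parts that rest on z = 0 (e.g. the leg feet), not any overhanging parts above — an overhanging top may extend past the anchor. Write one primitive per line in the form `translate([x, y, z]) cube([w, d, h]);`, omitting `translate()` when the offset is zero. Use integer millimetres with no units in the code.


translate([403, 484, 0]) cube([820, 292, 167]);
translate([403, 776, 167]) cube([820, 292, 167]);
translate([403, 1068, 334]) cube([820, 292, 167]);
translate([403, 1360, 501]) cube([820, 292, 167]);


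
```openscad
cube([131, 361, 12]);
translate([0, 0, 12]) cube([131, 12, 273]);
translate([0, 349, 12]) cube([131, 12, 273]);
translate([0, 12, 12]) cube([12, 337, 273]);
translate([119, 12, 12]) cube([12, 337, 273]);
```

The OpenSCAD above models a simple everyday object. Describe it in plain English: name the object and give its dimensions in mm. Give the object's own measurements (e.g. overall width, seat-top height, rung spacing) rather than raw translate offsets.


An open-topped rectangular box: outside dimensions 131×361×285 mm, with a uniform wall and base thickness of 12 mm. The base is a full 131×361 slab on the floor; four walls sit on top of the base. The front and back walls (the −y and +y sides) span the full width; the two side walls fit between them.


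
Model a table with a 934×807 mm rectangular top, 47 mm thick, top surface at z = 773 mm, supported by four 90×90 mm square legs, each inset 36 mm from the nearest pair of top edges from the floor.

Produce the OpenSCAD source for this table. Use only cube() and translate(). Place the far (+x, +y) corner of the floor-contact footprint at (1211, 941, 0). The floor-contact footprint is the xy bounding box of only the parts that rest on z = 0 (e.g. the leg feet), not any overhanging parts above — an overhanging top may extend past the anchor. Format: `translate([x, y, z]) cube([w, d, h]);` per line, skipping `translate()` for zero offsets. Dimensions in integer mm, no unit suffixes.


translate([313, 170, 726]) cube([934, 807, 47]);
translate([349, 206, 0]) cube([90, 90, 726]);
translate([1121, 206, 0]) cube([90, 90, 726]);
translate([349, 851, 0]) cube([90, 90, 726]);
translate([1121, 851, 0]) cube([90, 90, 726]);


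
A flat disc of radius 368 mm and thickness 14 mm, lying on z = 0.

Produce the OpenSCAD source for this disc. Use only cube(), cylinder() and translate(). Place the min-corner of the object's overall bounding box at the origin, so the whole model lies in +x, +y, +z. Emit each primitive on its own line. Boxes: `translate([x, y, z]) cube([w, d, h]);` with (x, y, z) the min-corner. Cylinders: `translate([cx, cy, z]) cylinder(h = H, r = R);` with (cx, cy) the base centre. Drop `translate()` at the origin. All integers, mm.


translate([368, 368, 0]) cylinder(h = 14, r = 368);


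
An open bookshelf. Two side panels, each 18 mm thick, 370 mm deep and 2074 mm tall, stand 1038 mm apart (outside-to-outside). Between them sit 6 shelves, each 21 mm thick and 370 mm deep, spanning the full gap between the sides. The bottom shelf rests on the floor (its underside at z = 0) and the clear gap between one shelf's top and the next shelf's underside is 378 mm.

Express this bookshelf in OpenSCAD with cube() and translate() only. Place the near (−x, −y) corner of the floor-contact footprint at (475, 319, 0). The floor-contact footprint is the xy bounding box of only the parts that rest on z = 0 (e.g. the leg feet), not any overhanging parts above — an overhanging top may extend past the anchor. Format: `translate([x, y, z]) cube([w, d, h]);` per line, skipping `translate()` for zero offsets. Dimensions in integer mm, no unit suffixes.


translate([475, 319, 0]) cube([18, 370, 2074]);
translate([1495, 319, 0]) cube([18, 370, 2074]);
translate([493, 319, 0]) cube([1002, 370, 21]);
translate([493, 319, 399]) cube([1002, 370, 21]);
translate([493, 319, 798]) cube([1002, 370, 21]);
translate([493, 319, 1197]) cube([1002, 370, 21]);
translate([493, 319, 1596]) cube([1002, 370, 21]);
translate([493, 319, 1995]) cube([1002, 370, 21]);


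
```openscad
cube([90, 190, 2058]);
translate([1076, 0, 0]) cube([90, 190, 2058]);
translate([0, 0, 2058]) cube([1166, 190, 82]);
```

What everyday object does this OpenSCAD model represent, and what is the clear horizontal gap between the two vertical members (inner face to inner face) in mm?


A door frame. The clear opening width is 986 mm.

Two 2058 mm tall posts with a header on top — a door frame. The left jamb is 90 mm wide at x = 0; the right jamb starts at x = 1076. The clear opening is 1076 − 90 = 986 mm.


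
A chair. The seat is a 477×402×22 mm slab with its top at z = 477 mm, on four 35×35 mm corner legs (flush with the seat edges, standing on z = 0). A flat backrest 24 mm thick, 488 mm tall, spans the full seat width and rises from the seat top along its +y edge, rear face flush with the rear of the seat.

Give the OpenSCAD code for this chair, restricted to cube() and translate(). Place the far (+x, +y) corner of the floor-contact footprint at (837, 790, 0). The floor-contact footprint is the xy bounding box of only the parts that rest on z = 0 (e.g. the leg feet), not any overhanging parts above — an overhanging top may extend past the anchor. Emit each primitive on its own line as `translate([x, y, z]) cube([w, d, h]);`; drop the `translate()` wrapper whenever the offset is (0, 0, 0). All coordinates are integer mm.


// leg_h = 477 - 22 = 455
translate([360, 388, 455]) cube([477, 402, 22]);
translate([360, 388, 0]) cube([35, 35, 455]);
translate([802, 388, 0]) cube([35, 35, 455]);
translate([360, 755, 0]) cube([35, 35, 455]);
translate([802, 755, 0]) cube([35, 35, 455]);
translate([360, 766, 477]) cube([477, 24, 488]);


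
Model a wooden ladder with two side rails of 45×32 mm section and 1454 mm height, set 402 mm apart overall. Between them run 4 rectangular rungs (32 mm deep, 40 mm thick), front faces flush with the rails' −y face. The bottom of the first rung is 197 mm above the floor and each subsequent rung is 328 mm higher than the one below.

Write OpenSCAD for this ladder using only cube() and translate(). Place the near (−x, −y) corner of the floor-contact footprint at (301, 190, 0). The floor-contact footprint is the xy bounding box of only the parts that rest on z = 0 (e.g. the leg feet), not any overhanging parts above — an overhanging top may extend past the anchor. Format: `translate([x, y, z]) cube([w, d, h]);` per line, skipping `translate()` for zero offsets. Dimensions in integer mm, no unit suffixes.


translate([301, 190, 0]) cube([45, 32, 1454]);
translate([658, 190, 0]) cube([45, 32, 1454]);
translate([346, 190, 197]) cube([312, 32, 40]);
translate([346, 190, 525]) cube([312, 32, 40]);
translate([346, 190, 853]) cube([312, 32, 40]);
translate([346, 190, 1181]) cube([312, 32, 40]);


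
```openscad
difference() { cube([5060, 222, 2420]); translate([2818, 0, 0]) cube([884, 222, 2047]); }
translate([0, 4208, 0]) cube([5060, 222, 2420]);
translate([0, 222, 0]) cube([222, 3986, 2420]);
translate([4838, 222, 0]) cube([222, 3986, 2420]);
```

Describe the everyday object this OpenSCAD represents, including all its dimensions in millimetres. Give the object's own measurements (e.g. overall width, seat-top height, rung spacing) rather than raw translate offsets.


A single room: four walls, each 2420 mm tall and 222 mm thick, enclosing an outside footprint 5060×4430 mm (x × y), no floor or roof. The front and back walls (−y and +y sides) run the full x-width; the side walls fit between their inner faces. A door opening 884 mm wide and 2047 mm tall is cut through the front wall from the floor up, its −x edge 2818 mm from the wall's −x end.


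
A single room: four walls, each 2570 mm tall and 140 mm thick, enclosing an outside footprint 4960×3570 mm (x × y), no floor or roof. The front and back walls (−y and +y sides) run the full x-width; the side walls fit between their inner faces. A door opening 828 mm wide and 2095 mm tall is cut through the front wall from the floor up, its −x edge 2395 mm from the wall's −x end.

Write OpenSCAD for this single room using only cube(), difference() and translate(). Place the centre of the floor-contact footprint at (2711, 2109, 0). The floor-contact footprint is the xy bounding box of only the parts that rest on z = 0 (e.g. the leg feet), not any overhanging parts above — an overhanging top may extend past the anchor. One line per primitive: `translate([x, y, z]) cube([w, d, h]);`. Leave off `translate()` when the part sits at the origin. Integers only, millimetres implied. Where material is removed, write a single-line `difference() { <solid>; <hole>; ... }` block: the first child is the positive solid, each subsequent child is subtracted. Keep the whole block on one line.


difference() { translate([231, 324, 0]) cube([4960, 140, 2570]); translate([2626, 324, 0]) cube([828, 140, 2095]); }
translate([231, 3754, 0]) cube([4960, 140, 2570]);
translate([231, 464, 0]) cube([140, 3290, 2570]);
translate([5051, 464, 0]) cube([140, 3290, 2570]);
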